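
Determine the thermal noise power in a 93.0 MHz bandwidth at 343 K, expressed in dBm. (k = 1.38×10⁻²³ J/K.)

P_n = kTB = 1.38×10⁻²³ × 343 × 9.30×10⁷ = 4.40×10⁻¹³ W
In dBm: 10 log₁₀(4.40×10⁻¹³ / 10⁻³) = −93.6 dBm

−93.6 dBm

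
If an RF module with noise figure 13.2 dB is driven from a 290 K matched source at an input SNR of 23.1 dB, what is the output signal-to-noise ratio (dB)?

9.9 dB

By definition F = SNR_in/SNR_out, so in dB: SNR_out = SNR_in − NF
SNR_out = 23.1 − 13.2 = 9.9 dB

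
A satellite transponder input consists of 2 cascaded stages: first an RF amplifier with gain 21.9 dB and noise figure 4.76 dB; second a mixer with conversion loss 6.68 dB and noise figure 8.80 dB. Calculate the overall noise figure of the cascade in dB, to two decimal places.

4.82 dB

Convert to linear (a loss of L dB is a gain of −L dB): F_i = 10^(NF_i/10), G_i = 10^(G_i,dB/10)
  Stage 1: F_1 = 10^(4.76/10) = 2.992, G_1 = 10^(21.9/10) = 154.9
  Stage 2: F_2 = 10^(8.80/10) = 7.586, G_2 = 10^(−6.68/10) = 0.2148
Friis cascade:
  F = 2.992 + (7.586 − 1)/154.9 = 3.035
NF = 10 log₁₀(3.035) = 4.82 dB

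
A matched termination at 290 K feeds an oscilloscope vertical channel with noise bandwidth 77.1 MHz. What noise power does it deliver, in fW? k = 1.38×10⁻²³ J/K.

P_n = kTB = 1.38×10⁻²³ × 290 × 7.71×10⁷ = 3.09×10⁻¹³ W = 309 fW

309 fW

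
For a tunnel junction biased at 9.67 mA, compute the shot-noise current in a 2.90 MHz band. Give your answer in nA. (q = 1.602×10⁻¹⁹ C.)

I_n = √(2qI·B)
2qI·B = 2 × 1.602×10⁻¹⁹ × 9.67×10⁻³ × 2.90×10⁶ = 8.98×10⁻¹⁵ A²
I_n = √(8.98×10⁻¹⁵) = 9.48×10⁻⁸ A = 94.8 nA

94.8 nA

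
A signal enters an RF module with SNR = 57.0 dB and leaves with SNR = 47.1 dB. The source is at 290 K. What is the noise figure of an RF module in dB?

9.9 dB

NF (dB) = SNR_in(dB) − SNR_out(dB) when the source is at T₀
NF = 57.0 − 47.1 = 9.9 dB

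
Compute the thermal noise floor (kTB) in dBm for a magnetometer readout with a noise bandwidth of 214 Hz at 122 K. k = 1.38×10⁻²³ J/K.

P_n = kTB = 1.38×10⁻²³ × 122 × 2.14×10² = 3.60×10⁻¹⁹ W
In dBm: 10 log₁₀(3.60×10⁻¹⁹ / 10⁻³) = −154.4 dBm

−154.4 dBm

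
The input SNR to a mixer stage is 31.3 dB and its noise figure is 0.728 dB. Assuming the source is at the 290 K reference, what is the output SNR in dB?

By definition F = SNR_in/SNR_out, so in dB: SNR_out = SNR_in − NF
SNR_out = 31.3 − 0.728 = 30.572 dB

30.572 dB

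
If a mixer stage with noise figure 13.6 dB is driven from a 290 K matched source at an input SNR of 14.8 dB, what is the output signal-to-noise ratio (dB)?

1.2 dB

By definition F = SNR_in/SNR_out, so in dB: SNR_out = SNR_in − NF
SNR_out = 14.8 − 13.6 = 1.2 dB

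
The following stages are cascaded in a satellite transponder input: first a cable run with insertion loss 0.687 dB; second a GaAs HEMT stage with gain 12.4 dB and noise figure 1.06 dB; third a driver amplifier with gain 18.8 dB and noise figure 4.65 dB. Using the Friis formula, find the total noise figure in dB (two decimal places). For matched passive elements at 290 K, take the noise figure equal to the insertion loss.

2.11 dB

Convert to linear (a loss of L dB is a gain of −L dB): F_i = 10^(NF_i/10), G_i = 10^(G_i,dB/10)
  Stage 1: F_1 = 10^(0.687/10) = 1.171, G_1 = 10^(−0.687/10) = 0.8537
  Stage 2: F_2 = 10^(1.06/10) = 1.276, G_2 = 10^(12.4/10) = 17.38
  Stage 3: F_3 = 10^(4.65/10) = 2.917, G_3 = 10^(18.8/10) = 75.86
Friis cascade:
  F = 1.171 + (1.276 − 1)/0.8537 + (2.917 − 1)/14.84 = 1.624
NF = 10 log₁₀(1.624) = 2.11 dB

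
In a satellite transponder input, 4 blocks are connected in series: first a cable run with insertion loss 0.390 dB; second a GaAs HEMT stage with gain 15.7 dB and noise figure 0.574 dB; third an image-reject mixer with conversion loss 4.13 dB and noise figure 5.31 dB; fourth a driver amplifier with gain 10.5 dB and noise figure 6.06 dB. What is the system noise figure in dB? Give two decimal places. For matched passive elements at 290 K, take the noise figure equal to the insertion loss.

1.90 dB

Convert to linear (a loss of L dB is a gain of −L dB): F_i = 10^(NF_i/10), G_i = 10^(G_i,dB/10)
  Stage 1: F_1 = 10^(0.390/10) = 1.094, G_1 = 10^(−0.390/10) = 0.9141
  Stage 2: F_2 = 10^(0.574/10) = 1.141, G_2 = 10^(15.7/10) = 37.15
  Stage 3: F_3 = 10^(5.31/10) = 3.396, G_3 = 10^(−4.13/10) = 0.3864
  Stage 4: F_4 = 10^(6.06/10) = 4.036, G_4 = 10^(10.5/10) = 11.22
Friis cascade:
  F = 1.094 + (1.141 − 1)/0.9141 + (3.396 − 1)/33.96 + (4.036 − 1)/13.12 = 1.550
NF = 10 log₁₀(1.550) = 1.90 dB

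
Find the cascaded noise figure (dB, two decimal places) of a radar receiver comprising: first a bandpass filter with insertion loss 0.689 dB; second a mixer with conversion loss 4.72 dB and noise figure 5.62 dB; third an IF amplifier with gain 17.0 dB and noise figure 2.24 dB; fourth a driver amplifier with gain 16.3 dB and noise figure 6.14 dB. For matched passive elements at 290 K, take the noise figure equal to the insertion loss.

8.35 dB

Convert to linear (a loss of L dB is a gain of −L dB): F_i = 10^(NF_i/10), G_i = 10^(G_i,dB/10)
  Stage 1: F_1 = 10^(0.689/10) = 1.172, G_1 = 10^(−0.689/10) = 0.8533
  Stage 2: F_2 = 10^(5.62/10) = 3.648, G_2 = 10^(−4.72/10) = 0.3373
  Stage 3: F_3 = 10^(2.24/10) = 1.675, G_3 = 10^(17.0/10) = 50.12
  Stage 4: F_4 = 10^(6.14/10) = 4.111, G_4 = 10^(16.3/10) = 42.66
Friis cascade:
  F = 1.172 + (3.648 − 1)/0.8533 + (1.675 − 1)/0.2878 + (4.111 − 1)/14.42 = 6.835
NF = 10 log₁₀(6.835) = 8.35 dB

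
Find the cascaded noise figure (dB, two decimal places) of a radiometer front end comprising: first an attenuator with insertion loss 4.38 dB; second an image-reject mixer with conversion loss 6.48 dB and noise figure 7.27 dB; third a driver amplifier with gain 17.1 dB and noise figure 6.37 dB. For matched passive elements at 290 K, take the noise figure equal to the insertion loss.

Convert to linear (a loss of L dB is a gain of −L dB): F_i = 10^(NF_i/10), G_i = 10^(G_i,dB/10)
  Stage 1: F_1 = 10^(4.38/10) = 2.742, G_1 = 10^(−4.38/10) = 0.3648
  Stage 2: F_2 = 10^(7.27/10) = 5.333, G_2 = 10^(−6.48/10) = 0.2249
  Stage 3: F_3 = 10^(6.37/10) = 4.335, G_3 = 10^(17.1/10) = 51.29
Friis cascade:
  F = 2.742 + (5.333 − 1)/0.3648 + (4.335 − 1)/0.08204 = 55.28
NF = 10 log₁₀(55.28) = 17.43 dB

17.43 dB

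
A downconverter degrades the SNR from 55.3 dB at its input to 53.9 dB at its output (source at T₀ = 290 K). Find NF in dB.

1.4 dB

NF (dB) = SNR_in(dB) − SNR_out(dB) when the source is at T₀
NF = 55.3 − 53.9 = 1.4 dB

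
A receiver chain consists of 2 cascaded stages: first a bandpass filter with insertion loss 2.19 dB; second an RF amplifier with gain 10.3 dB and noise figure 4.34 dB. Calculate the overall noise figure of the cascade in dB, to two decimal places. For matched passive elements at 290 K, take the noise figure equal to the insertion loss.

6.53 dB

Convert to linear (a loss of L dB is a gain of −L dB): F_i = 10^(NF_i/10), G_i = 10^(G_i,dB/10)
  Stage 1: F_1 = 10^(2.19/10) = 1.656, G_1 = 10^(−2.19/10) = 0.6039
  Stage 2: F_2 = 10^(4.34/10) = 2.716, G_2 = 10^(10.3/10) = 10.72
Friis cascade:
  F = 1.656 + (2.716 − 1)/0.6039 = 4.498
NF = 10 log₁₀(4.498) = 6.53 dB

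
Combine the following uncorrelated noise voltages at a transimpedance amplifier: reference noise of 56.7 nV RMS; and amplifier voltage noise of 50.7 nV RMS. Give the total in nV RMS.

Uncorrelated sources add in power (mean-square): V_tot = √(ΣV_i²)
V_tot = √[(5.67×10⁻⁸)² + (5.07×10⁻⁸)²] = 7.61×10⁻⁸ V = 76.1 nV

76.1 nV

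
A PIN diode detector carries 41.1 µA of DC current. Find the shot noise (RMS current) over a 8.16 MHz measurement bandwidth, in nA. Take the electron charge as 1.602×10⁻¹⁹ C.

10.4 nA

I_n = √(2qI·B)
2qI·B = 2 × 1.602×10⁻¹⁹ × 4.11×10⁻⁵ × 8.16×10⁶ = 1.07×10⁻¹⁶ A²
I_n = √(1.07×10⁻¹⁶) = 1.04×10⁻⁸ A = 10.4 nA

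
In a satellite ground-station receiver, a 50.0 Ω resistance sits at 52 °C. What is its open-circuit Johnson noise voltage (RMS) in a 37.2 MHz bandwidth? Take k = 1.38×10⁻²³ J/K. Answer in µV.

5.78 µV

T = 52 °C + 273.15 = 325.15 K
V_n = √(4kTRB)
4kTRB = 4 × 1.38×10⁻²³ × 325.15 × 5.00×10¹ × 3.72×10⁷ = 3.34×10⁻¹¹ V²
V_n = √(3.34×10⁻¹¹) = 5.78×10⁻⁶ V = 5.78 µV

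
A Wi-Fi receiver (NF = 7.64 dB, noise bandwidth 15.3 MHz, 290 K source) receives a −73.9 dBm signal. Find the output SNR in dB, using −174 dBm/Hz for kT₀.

20.6 dB

Noise floor: N = −174 + 10 log₁₀(B) + NF
10 log₁₀(1.53×10⁷) = 71.85 dB
N = −174 + 71.85 + 7.64 = −94.51 dBm
SNR = P_sig − N = −73.9 − (−94.51) = 20.61 dB → 20.6 dB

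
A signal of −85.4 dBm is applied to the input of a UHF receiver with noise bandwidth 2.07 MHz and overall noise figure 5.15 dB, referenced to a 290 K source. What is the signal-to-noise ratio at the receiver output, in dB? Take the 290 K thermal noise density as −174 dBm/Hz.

20.3 dB

Noise floor: N = −174 + 10 log₁₀(B) + NF
10 log₁₀(2.07×10⁶) = 63.16 dB
N = −174 + 63.16 + 5.15 = −105.69 dBm
SNR = P_sig − N = −85.4 − (−105.69) = 20.29 dB → 20.3 dB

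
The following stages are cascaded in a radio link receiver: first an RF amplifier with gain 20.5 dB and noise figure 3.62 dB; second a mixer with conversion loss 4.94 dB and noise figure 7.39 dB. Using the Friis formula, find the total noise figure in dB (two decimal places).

3.69 dB

Convert to linear (a loss of L dB is a gain of −L dB): F_i = 10^(NF_i/10), G_i = 10^(G_i,dB/10)
  Stage 1: F_1 = 10^(3.62/10) = 2.301, G_1 = 10^(20.5/10) = 112.2
  Stage 2: F_2 = 10^(7.39/10) = 5.483, G_2 = 10^(−4.94/10) = 0.3206
Friis cascade:
  F = 2.301 + (5.483 − 1)/112.2 = 2.341
NF = 10 log₁₀(2.341) = 3.69 dB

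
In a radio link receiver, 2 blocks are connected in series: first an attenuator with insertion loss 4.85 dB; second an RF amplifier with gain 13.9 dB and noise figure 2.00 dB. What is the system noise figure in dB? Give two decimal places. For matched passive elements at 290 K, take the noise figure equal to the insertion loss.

Convert to linear (a loss of L dB is a gain of −L dB): F_i = 10^(NF_i/10), G_i = 10^(G_i,dB/10)
  Stage 1: F_1 = 10^(4.85/10) = 3.055, G_1 = 10^(−4.85/10) = 0.3273
  Stage 2: F_2 = 10^(2.00/10) = 1.585, G_2 = 10^(13.9/10) = 24.55
Friis cascade:
  F = 3.055 + (1.585 − 1)/0.3273 = 4.842
NF = 10 log₁₀(4.842) = 6.85 dB

6.85 dB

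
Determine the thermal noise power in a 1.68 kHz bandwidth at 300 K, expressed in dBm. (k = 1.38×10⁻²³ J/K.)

−141.6 dBm

P_n = kTB = 1.38×10⁻²³ × 300 × 1.68×10³ = 6.96×10⁻¹⁸ W
In dBm: 10 log₁₀(6.96×10⁻¹⁸ / 10⁻³) = −141.6 dBm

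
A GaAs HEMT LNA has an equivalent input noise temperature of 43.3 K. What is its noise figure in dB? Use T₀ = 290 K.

0.604 dB

F = 1 + T_e/T₀ = 1 + 43.3/290 = 1.14931
NF = 10 log₁₀(1.14931) = 0.604 dB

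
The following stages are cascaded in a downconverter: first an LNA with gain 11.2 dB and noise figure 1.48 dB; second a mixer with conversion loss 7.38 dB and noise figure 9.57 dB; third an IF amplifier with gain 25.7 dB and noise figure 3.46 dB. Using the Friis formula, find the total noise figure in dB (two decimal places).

Convert to linear (a loss of L dB is a gain of −L dB): F_i = 10^(NF_i/10), G_i = 10^(G_i,dB/10)
  Stage 1: F_1 = 10^(1.48/10) = 1.406, G_1 = 10^(11.2/10) = 13.18
  Stage 2: F_2 = 10^(9.57/10) = 9.057, G_2 = 10^(−7.38/10) = 0.1828
  Stage 3: F_3 = 10^(3.46/10) = 2.218, G_3 = 10^(25.7/10) = 371.5
Friis cascade:
  F = 1.406 + (9.057 − 1)/13.18 + (2.218 − 1)/2.410 = 2.523
NF = 10 log₁₀(2.523) = 4.02 dB

4.02 dB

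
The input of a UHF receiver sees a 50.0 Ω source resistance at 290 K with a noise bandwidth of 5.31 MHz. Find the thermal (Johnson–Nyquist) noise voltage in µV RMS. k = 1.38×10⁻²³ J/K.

V_n = √(4kTRB)
4kTRB = 4 × 1.38×10⁻²³ × 290 × 5.00×10¹ × 5.31×10⁶ = 4.25×10⁻¹² V²
V_n = √(4.25×10⁻¹²) = 2.06×10⁻⁶ V = 2.06 µV

2.06 µV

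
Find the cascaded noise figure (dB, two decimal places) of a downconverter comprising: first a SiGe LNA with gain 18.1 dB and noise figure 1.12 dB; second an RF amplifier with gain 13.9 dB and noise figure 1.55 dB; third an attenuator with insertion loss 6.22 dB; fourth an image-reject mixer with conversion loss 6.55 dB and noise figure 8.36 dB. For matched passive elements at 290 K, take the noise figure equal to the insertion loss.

Convert to linear (a loss of L dB is a gain of −L dB): F_i = 10^(NF_i/10), G_i = 10^(G_i,dB/10)
  Stage 1: F_1 = 10^(1.12/10) = 1.294, G_1 = 10^(18.1/10) = 64.57
  Stage 2: F_2 = 10^(1.55/10) = 1.429, G_2 = 10^(13.9/10) = 24.55
  Stage 3: F_3 = 10^(6.22/10) = 4.188, G_3 = 10^(−6.22/10) = 0.2388
  Stage 4: F_4 = 10^(8.36/10) = 6.855, G_4 = 10^(−6.55/10) = 0.2213
Friis cascade:
  F = 1.294 + (1.429 − 1)/64.57 + (4.188 − 1)/1585 + (6.855 − 1)/378.4 = 1.318
NF = 10 log₁₀(1.318) = 1.20 dB

1.20 dB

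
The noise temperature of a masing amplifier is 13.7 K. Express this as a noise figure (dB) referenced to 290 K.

F = 1 + T_e/T₀ = 1 + 13.7/290 = 1.04724
NF = 10 log₁₀(1.04724) = 0.200 dB

0.200 dB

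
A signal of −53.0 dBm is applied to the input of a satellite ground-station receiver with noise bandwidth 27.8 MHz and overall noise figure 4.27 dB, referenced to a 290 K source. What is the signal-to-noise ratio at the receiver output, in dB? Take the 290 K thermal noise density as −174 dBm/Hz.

Noise floor: N = −174 + 10 log₁₀(B) + NF
10 log₁₀(2.78×10⁷) = 74.44 dB
N = −174 + 74.44 + 4.27 = −95.29 dBm
SNR = P_sig − N = −53.0 − (−95.29) = 42.29 dB → 42.3 dB

42.3 dB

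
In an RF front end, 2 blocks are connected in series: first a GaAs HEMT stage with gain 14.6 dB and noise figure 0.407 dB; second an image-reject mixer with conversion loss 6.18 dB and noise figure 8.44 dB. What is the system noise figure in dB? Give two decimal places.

Convert to linear (a loss of L dB is a gain of −L dB): F_i = 10^(NF_i/10), G_i = 10^(G_i,dB/10)
  Stage 1: F_1 = 10^(0.407/10) = 1.098, G_1 = 10^(14.6/10) = 28.84
  Stage 2: F_2 = 10^(8.44/10) = 6.982, G_2 = 10^(−6.18/10) = 0.2410
Friis cascade:
  F = 1.098 + (6.982 − 1)/28.84 = 1.306
NF = 10 log₁₀(1.306) = 1.16 dB

1.16 dB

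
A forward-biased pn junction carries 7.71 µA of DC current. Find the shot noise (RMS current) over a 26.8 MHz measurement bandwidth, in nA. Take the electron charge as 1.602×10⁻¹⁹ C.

I_n = √(2qI·B)
2qI·B = 2 × 1.602×10⁻¹⁹ × 7.71×10⁻⁶ × 2.68×10⁷ = 6.62×10⁻¹⁷ A²
I_n = √(6.62×10⁻¹⁷) = 8.14×10⁻⁹ A = 8.14 nA

8.14 nA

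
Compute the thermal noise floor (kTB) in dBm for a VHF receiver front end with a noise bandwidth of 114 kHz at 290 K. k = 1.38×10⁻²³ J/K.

−123.4 dBm

P_n = kTB = 1.38×10⁻²³ × 290 × 1.14×10⁵ = 4.56×10⁻¹⁶ W
In dBm: 10 log₁₀(4.56×10⁻¹⁶ / 10⁻³) = −123.4 dBm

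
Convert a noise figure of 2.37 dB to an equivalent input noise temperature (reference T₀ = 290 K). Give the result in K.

210 K

F = 10^(2.37/10) = 1.72584
T_e = (F − 1)·T₀ = (1.72584 − 1) × 290 = 210 K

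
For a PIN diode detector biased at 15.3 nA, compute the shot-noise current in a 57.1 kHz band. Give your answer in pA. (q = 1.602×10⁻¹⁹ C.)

16.7 pA

I_n = √(2qI·B)
2qI·B = 2 × 1.602×10⁻¹⁹ × 1.53×10⁻⁸ × 5.71×10⁴ = 2.80×10⁻²² A²
I_n = √(2.80×10⁻²²) = 1.67×10⁻¹¹ A = 16.7 pA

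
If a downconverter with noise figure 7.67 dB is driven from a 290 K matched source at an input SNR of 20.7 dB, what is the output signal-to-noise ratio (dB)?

By definition F = SNR_in/SNR_out, so in dB: SNR_out = SNR_in − NF
SNR_out = 20.7 − 7.67 = 13.03 dB

13.03 dB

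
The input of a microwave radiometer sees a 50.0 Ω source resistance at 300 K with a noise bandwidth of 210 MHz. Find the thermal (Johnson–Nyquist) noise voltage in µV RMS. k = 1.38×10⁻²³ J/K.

13.2 µV

V_n = √(4kTRB)
4kTRB = 4 × 1.38×10⁻²³ × 300 × 5.00×10¹ × 2.10×10⁸ = 1.74×10⁻¹⁰ V²
V_n = √(1.74×10⁻¹⁰) = 1.32×10⁻⁵ V = 13.2 µV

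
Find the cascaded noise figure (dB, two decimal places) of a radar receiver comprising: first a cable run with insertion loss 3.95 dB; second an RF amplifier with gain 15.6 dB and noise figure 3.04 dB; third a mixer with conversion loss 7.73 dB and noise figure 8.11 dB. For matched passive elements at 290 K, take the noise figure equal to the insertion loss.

Convert to linear (a loss of L dB is a gain of −L dB): F_i = 10^(NF_i/10), G_i = 10^(G_i,dB/10)
  Stage 1: F_1 = 10^(3.95/10) = 2.483, G_1 = 10^(−3.95/10) = 0.4027
  Stage 2: F_2 = 10^(3.04/10) = 2.014, G_2 = 10^(15.6/10) = 36.31
  Stage 3: F_3 = 10^(8.11/10) = 6.471, G_3 = 10^(−7.73/10) = 0.1687
Friis cascade:
  F = 2.483 + (2.014 − 1)/0.4027 + (6.471 − 1)/14.62 = 5.375
NF = 10 log₁₀(5.375) = 7.30 dB

7.30 dB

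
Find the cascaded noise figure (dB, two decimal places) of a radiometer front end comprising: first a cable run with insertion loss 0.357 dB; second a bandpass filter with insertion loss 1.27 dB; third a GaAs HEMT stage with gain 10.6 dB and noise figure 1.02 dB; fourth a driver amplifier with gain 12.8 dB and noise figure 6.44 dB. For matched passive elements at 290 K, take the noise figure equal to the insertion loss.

3.56 dB

Convert to linear (a loss of L dB is a gain of −L dB): F_i = 10^(NF_i/10), G_i = 10^(G_i,dB/10)
  Stage 1: F_1 = 10^(0.357/10) = 1.086, G_1 = 10^(−0.357/10) = 0.9211
  Stage 2: F_2 = 10^(1.27/10) = 1.340, G_2 = 10^(−1.27/10) = 0.7464
  Stage 3: F_3 = 10^(1.02/10) = 1.265, G_3 = 10^(10.6/10) = 11.48
  Stage 4: F_4 = 10^(6.44/10) = 4.406, G_4 = 10^(12.8/10) = 19.05
Friis cascade:
  F = 1.086 + (1.340 − 1)/0.9211 + (1.265 − 1)/0.6875 + (4.406 − 1)/7.894 = 2.271
NF = 10 log₁₀(2.271) = 3.56 dB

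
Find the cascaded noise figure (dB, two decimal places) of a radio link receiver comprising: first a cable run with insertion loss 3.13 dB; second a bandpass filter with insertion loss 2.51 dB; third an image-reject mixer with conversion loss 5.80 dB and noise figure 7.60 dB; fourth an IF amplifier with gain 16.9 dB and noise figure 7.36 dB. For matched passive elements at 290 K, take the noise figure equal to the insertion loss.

19.19 dB

Convert to linear (a loss of L dB is a gain of −L dB): F_i = 10^(NF_i/10), G_i = 10^(G_i,dB/10)
  Stage 1: F_1 = 10^(3.13/10) = 2.056, G_1 = 10^(−3.13/10) = 0.4864
  Stage 2: F_2 = 10^(2.51/10) = 1.782, G_2 = 10^(−2.51/10) = 0.5610
  Stage 3: F_3 = 10^(7.60/10) = 5.754, G_3 = 10^(−5.80/10) = 0.2630
  Stage 4: F_4 = 10^(7.36/10) = 5.445, G_4 = 10^(16.9/10) = 48.98
Friis cascade:
  F = 2.056 + (1.782 − 1)/0.4864 + (5.754 − 1)/0.2729 + (5.445 − 1)/0.07178 = 83.01
NF = 10 log₁₀(83.01) = 19.19 dB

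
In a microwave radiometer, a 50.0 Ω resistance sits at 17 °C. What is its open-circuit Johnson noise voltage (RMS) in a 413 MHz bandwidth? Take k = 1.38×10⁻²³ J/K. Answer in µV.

T = 17 °C + 273.15 = 290.15 K
V_n = √(4kTRB)
4kTRB = 4 × 1.38×10⁻²³ × 290.15 × 5.00×10¹ × 4.13×10⁸ = 3.31×10⁻¹⁰ V²
V_n = √(3.31×10⁻¹⁰) = 1.82×10⁻⁵ V = 18.2 µV

18.2 µV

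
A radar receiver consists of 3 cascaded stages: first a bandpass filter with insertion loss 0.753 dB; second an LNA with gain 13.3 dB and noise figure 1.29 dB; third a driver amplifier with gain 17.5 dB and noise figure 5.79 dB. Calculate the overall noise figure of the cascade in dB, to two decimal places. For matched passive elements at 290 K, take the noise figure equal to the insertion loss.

2.45 dB

Convert to linear (a loss of L dB is a gain of −L dB): F_i = 10^(NF_i/10), G_i = 10^(G_i,dB/10)
  Stage 1: F_1 = 10^(0.753/10) = 1.189, G_1 = 10^(−0.753/10) = 0.8408
  Stage 2: F_2 = 10^(1.29/10) = 1.346, G_2 = 10^(13.3/10) = 21.38
  Stage 3: F_3 = 10^(5.79/10) = 3.793, G_3 = 10^(17.5/10) = 56.23
Friis cascade:
  F = 1.189 + (1.346 − 1)/0.8408 + (3.793 − 1)/17.98 = 1.756
NF = 10 log₁₀(1.756) = 2.45 dB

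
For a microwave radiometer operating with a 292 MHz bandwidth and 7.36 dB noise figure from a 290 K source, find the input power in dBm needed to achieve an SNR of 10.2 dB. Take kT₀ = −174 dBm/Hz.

−71.8 dBm

Sensitivity = −174 + 10 log₁₀(B) + NF + SNR_min
= −174 + 84.65 + 7.36 + 10.2
= −71.79 dBm → −71.8 dBm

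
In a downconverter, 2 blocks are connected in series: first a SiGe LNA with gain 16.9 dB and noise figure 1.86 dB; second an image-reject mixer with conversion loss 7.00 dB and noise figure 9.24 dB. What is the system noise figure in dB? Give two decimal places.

Convert to linear (a loss of L dB is a gain of −L dB): F_i = 10^(NF_i/10), G_i = 10^(G_i,dB/10)
  Stage 1: F_1 = 10^(1.86/10) = 1.535, G_1 = 10^(16.9/10) = 48.98
  Stage 2: F_2 = 10^(9.24/10) = 8.395, G_2 = 10^(−7.00/10) = 0.1995
Friis cascade:
  F = 1.535 + (8.395 − 1)/48.98 = 1.686
NF = 10 log₁₀(1.686) = 2.27 dB

2.27 dB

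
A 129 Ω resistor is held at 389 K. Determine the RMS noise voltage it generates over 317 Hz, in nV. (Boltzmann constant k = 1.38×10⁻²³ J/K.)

V_n = √(4kTRB)
4kTRB = 4 × 1.38×10⁻²³ × 389 × 1.29×10² × 3.17×10² = 8.78×10⁻¹⁶ V²
V_n = √(8.78×10⁻¹⁶) = 2.96×10⁻⁸ V = 29.6 nV

29.6 nV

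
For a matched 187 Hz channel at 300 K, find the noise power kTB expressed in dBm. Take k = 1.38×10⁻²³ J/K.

P_n = kTB = 1.38×10⁻²³ × 300 × 1.87×10² = 7.74×10⁻¹⁹ W
In dBm: 10 log₁₀(7.74×10⁻¹⁹ / 10⁻³) = −151.1 dBm

−151.1 dBm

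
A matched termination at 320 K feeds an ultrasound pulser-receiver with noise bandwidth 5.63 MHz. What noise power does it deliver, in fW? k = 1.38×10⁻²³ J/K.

24.9 fW

P_n = kTB = 1.38×10⁻²³ × 320 × 5.63×10⁶ = 2.49×10⁻¹⁴ W = 24.9 fW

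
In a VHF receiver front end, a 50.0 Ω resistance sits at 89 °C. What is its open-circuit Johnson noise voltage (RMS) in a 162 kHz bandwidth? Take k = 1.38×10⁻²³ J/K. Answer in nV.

T = 89 °C + 273.15 = 362.15 K
V_n = √(4kTRB)
4kTRB = 4 × 1.38×10⁻²³ × 362.15 × 5.00×10¹ × 1.62×10⁵ = 1.62×10⁻¹³ V²
V_n = √(1.62×10⁻¹³) = 4.02×10⁻⁷ V = 402 nV

402 nV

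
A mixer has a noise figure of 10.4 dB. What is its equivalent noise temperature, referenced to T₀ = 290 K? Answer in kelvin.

2890 K

F = 10^(10.4/10) = 10.9648
T_e = (F − 1)·T₀ = (10.9648 − 1) × 290 = 2890 K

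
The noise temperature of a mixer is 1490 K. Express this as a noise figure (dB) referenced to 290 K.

7.88 dB

F = 1 + T_e/T₀ = 1 + 1490/290 = 6.13793
NF = 10 log₁₀(6.13793) = 7.88 dB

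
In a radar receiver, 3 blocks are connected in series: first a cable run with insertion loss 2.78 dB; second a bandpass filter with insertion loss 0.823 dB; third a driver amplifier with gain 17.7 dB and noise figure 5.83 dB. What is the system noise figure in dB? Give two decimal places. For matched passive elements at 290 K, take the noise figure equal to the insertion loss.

Convert to linear (a loss of L dB is a gain of −L dB): F_i = 10^(NF_i/10), G_i = 10^(G_i,dB/10)
  Stage 1: F_1 = 10^(2.78/10) = 1.897, G_1 = 10^(−2.78/10) = 0.5272
  Stage 2: F_2 = 10^(0.823/10) = 1.209, G_2 = 10^(−0.823/10) = 0.8274
  Stage 3: F_3 = 10^(5.83/10) = 3.828, G_3 = 10^(17.7/10) = 58.88
Friis cascade:
  F = 1.897 + (1.209 − 1)/0.5272 + (3.828 − 1)/0.4362 = 8.776
NF = 10 log₁₀(8.776) = 9.43 dB

9.43 dB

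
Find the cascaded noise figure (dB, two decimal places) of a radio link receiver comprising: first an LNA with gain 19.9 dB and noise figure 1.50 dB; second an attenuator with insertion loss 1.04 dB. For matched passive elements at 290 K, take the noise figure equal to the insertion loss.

1.51 dB

Convert to linear (a loss of L dB is a gain of −L dB): F_i = 10^(NF_i/10), G_i = 10^(G_i,dB/10)
  Stage 1: F_1 = 10^(1.50/10) = 1.413, G_1 = 10^(19.9/10) = 97.72
  Stage 2: F_2 = 10^(1.04/10) = 1.271, G_2 = 10^(−1.04/10) = 0.7870
Friis cascade:
  F = 1.413 + (1.271 − 1)/97.72 = 1.415
NF = 10 log₁₀(1.415) = 1.51 dB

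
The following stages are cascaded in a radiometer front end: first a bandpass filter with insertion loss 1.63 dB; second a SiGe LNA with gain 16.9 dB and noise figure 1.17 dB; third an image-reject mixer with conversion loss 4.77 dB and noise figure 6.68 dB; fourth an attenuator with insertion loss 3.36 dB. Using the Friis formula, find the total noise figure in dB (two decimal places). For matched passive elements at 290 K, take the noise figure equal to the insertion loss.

Convert to linear (a loss of L dB is a gain of −L dB): F_i = 10^(NF_i/10), G_i = 10^(G_i,dB/10)
  Stage 1: F_1 = 10^(1.63/10) = 1.455, G_1 = 10^(−1.63/10) = 0.6871
  Stage 2: F_2 = 10^(1.17/10) = 1.309, G_2 = 10^(16.9/10) = 48.98
  Stage 3: F_3 = 10^(6.68/10) = 4.656, G_3 = 10^(−4.77/10) = 0.3334
  Stage 4: F_4 = 10^(3.36/10) = 2.168, G_4 = 10^(−3.36/10) = 0.4613
Friis cascade:
  F = 1.455 + (1.309 − 1)/0.6871 + (4.656 − 1)/33.65 + (2.168 − 1)/11.22 = 2.118
NF = 10 log₁₀(2.118) = 3.26 dB

3.26 dB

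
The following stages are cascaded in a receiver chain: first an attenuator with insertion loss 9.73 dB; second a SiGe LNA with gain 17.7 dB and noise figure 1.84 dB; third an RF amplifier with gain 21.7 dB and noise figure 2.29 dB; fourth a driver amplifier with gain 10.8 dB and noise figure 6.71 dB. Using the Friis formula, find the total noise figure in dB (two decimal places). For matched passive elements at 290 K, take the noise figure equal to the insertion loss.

11.60 dB

Convert to linear (a loss of L dB is a gain of −L dB): F_i = 10^(NF_i/10), G_i = 10^(G_i,dB/10)
  Stage 1: F_1 = 10^(9.73/10) = 9.397, G_1 = 10^(−9.73/10) = 0.1064
  Stage 2: F_2 = 10^(1.84/10) = 1.528, G_2 = 10^(17.7/10) = 58.88
  Stage 3: F_3 = 10^(2.29/10) = 1.694, G_3 = 10^(21.7/10) = 147.9
  Stage 4: F_4 = 10^(6.71/10) = 4.688, G_4 = 10^(10.8/10) = 12.02
Friis cascade:
  F = 9.397 + (1.528 − 1)/0.1064 + (1.694 − 1)/6.266 + (4.688 − 1)/926.8 = 14.47
NF = 10 log₁₀(14.47) = 11.60 dB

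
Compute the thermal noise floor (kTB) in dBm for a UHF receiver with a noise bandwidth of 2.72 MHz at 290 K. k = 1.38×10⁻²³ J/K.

−109.6 dBm

P_n = kTB = 1.38×10⁻²³ × 290 × 2.72×10⁶ = 1.09×10⁻¹⁴ W
In dBm: 10 log₁₀(1.09×10⁻¹⁴ / 10⁻³) = −109.6 dBm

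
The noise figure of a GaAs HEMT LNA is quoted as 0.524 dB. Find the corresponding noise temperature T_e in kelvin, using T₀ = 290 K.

F = 10^(0.524/10) = 1.12824
T_e = (F − 1)·T₀ = (1.12824 − 1) × 290 = 37.2 K

37.2 K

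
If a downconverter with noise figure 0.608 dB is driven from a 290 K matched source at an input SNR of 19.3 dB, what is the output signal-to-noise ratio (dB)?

18.692 dB

By definition F = SNR_in/SNR_out, so in dB: SNR_out = SNR_in − NF
SNR_out = 19.3 − 0.608 = 18.692 dB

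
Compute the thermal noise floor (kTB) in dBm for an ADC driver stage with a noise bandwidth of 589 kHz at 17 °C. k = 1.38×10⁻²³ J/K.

−116.3 dBm

T = 17 °C + 273.15 = 290.15 K
P_n = kTB = 1.38×10⁻²³ × 290.15 × 5.89×10⁵ = 2.36×10⁻¹⁵ W
In dBm: 10 log₁₀(2.36×10⁻¹⁵ / 10⁻³) = −116.3 dBm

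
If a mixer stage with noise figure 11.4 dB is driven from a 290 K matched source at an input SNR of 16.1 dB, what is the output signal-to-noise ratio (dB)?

4.7 dB

By definition F = SNR_in/SNR_out, so in dB: SNR_out = SNR_in − NF
SNR_out = 16.1 − 11.4 = 4.7 dB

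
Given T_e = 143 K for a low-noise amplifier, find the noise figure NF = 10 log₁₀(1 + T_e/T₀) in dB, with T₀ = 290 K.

1.74 dB

F = 1 + T_e/T₀ = 1 + 143/290 = 1.4931
NF = 10 log₁₀(1.4931) = 1.74 dB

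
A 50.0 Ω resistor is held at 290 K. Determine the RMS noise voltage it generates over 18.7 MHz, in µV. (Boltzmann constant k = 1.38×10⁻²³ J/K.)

3.87 µV

V_n = √(4kTRB)
4kTRB = 4 × 1.38×10⁻²³ × 290 × 5.00×10¹ × 1.87×10⁷ = 1.50×10⁻¹¹ V²
V_n = √(1.50×10⁻¹¹) = 3.87×10⁻⁶ V = 3.87 µV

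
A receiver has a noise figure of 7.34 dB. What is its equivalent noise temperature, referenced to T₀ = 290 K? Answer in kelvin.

1282 K

F = 10^(7.34/10) = 5.42001
T_e = (F − 1)·T₀ = (5.42001 − 1) × 290 = 1282 K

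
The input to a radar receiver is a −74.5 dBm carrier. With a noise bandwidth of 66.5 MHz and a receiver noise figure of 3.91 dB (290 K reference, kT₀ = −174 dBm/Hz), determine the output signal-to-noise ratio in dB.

Noise floor: N = −174 + 10 log₁₀(B) + NF
10 log₁₀(6.65×10⁷) = 78.23 dB
N = −174 + 78.23 + 3.91 = −91.86 dBm
SNR = P_sig − N = −74.5 − (−91.86) = 17.36 dB → 17.4 dB

17.4 dB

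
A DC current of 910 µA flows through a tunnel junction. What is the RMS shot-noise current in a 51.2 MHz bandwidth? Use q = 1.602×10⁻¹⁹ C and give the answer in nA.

I_n = √(2qI·B)
2qI·B = 2 × 1.602×10⁻¹⁹ × 9.10×10⁻⁴ × 5.12×10⁷ = 1.49×10⁻¹⁴ A²
I_n = √(1.49×10⁻¹⁴) = 1.22×10⁻⁷ A = 122 nA

122 nA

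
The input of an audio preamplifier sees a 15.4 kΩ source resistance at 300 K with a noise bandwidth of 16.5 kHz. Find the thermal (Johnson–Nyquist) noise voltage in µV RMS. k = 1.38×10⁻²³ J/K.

V_n = √(4kTRB)
4kTRB = 4 × 1.38×10⁻²³ × 300 × 1.54×10⁴ × 1.65×10⁴ = 4.21×10⁻¹² V²
V_n = √(4.21×10⁻¹²) = 2.05×10⁻⁶ V = 2.05 µV

2.05 µV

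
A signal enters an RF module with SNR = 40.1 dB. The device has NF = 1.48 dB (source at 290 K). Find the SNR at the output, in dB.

By definition F = SNR_in/SNR_out, so in dB: SNR_out = SNR_in − NF
SNR_out = 40.1 − 1.48 = 38.62 dB

38.62 dB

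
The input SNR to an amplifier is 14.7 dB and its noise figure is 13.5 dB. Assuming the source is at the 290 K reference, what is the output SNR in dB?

1.2 dB

By definition F = SNR_in/SNR_out, so in dB: SNR_out = SNR_in − NF
SNR_out = 14.7 − 13.5 = 1.2 dB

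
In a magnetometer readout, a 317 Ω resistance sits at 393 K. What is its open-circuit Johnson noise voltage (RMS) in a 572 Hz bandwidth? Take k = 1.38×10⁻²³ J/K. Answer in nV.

V_n = √(4kTRB)
4kTRB = 4 × 1.38×10⁻²³ × 393 × 3.17×10² × 5.72×10² = 3.93×10⁻¹⁵ V²
V_n = √(3.93×10⁻¹⁵) = 6.27×10⁻⁸ V = 62.7 nV

62.7 nV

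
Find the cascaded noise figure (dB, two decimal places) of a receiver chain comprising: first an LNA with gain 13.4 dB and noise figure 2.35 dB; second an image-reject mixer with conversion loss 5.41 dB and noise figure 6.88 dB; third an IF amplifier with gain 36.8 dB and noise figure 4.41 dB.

3.37 dB

Convert to linear (a loss of L dB is a gain of −L dB): F_i = 10^(NF_i/10), G_i = 10^(G_i,dB/10)
  Stage 1: F_1 = 10^(2.35/10) = 1.718, G_1 = 10^(13.4/10) = 21.88
  Stage 2: F_2 = 10^(6.88/10) = 4.875, G_2 = 10^(−5.41/10) = 0.2877
  Stage 3: F_3 = 10^(4.41/10) = 2.761, G_3 = 10^(36.8/10) = 4786
Friis cascade:
  F = 1.718 + (4.875 − 1)/21.88 + (2.761 − 1)/6.295 = 2.175
NF = 10 log₁₀(2.175) = 3.37 dB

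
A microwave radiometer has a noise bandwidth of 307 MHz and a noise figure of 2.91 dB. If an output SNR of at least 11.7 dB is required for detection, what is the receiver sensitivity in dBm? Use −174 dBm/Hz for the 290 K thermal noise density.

−74.5 dBm

Sensitivity = −174 + 10 log₁₀(B) + NF + SNR_min
= −174 + 84.87 + 2.91 + 11.7
= −74.52 dBm → −74.5 dBm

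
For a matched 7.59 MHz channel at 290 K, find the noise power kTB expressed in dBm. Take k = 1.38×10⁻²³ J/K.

−105.2 dBm

P_n = kTB = 1.38×10⁻²³ × 290 × 7.59×10⁶ = 3.04×10⁻¹⁴ W
In dBm: 10 log₁₀(3.04×10⁻¹⁴ / 10⁻³) = −105.2 dBm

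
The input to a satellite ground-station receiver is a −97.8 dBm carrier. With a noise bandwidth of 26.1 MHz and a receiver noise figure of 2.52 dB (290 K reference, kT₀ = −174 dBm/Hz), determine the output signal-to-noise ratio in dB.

−0.5 dB

Noise floor: N = −174 + 10 log₁₀(B) + NF
10 log₁₀(2.61×10⁷) = 74.17 dB
N = −174 + 74.17 + 2.52 = −97.31 dBm
SNR = P_sig − N = −97.8 − (−97.31) = −0.49 dB → −0.5 dB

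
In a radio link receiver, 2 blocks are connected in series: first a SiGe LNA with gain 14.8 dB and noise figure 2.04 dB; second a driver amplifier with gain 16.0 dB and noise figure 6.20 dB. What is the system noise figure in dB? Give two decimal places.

Convert to linear (a loss of L dB is a gain of −L dB): F_i = 10^(NF_i/10), G_i = 10^(G_i,dB/10)
  Stage 1: F_1 = 10^(2.04/10) = 1.600, G_1 = 10^(14.8/10) = 30.20
  Stage 2: F_2 = 10^(6.20/10) = 4.169, G_2 = 10^(16.0/10) = 39.81
Friis cascade:
  F = 1.600 + (4.169 − 1)/30.20 = 1.704
NF = 10 log₁₀(1.704) = 2.32 dB

2.32 dB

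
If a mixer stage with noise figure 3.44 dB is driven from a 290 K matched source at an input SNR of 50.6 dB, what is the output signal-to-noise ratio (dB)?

By definition F = SNR_in/SNR_out, so in dB: SNR_out = SNR_in − NF
SNR_out = 50.6 − 3.44 = 47.16 dB

47.16 dB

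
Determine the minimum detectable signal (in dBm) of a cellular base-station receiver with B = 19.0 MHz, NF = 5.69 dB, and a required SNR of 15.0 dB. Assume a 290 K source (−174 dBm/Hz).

−80.5 dBm

Sensitivity = −174 + 10 log₁₀(B) + NF + SNR_min
= −174 + 72.79 + 5.69 + 15.0
= −80.52 dBm → −80.5 dBm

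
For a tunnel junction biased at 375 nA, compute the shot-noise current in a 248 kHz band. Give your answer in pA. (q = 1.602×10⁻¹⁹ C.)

173 pA

I_n = √(2qI·B)
2qI·B = 2 × 1.602×10⁻¹⁹ × 3.75×10⁻⁷ × 2.48×10⁵ = 2.98×10⁻²⁰ A²
I_n = √(2.98×10⁻²⁰) = 1.73×10⁻¹⁰ A = 173 pA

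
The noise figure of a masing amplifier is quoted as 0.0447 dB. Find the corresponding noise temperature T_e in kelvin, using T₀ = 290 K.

3.00 K

F = 10^(0.0447/10) = 1.01035
T_e = (F − 1)·T₀ = (1.01035 − 1) × 290 = 3.00 K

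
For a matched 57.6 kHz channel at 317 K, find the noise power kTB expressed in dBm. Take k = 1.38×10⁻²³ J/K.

P_n = kTB = 1.38×10⁻²³ × 317 × 5.76×10⁴ = 2.52×10⁻¹⁶ W
In dBm: 10 log₁₀(2.52×10⁻¹⁶ / 10⁻³) = −126.0 dBm

−126.0 dBm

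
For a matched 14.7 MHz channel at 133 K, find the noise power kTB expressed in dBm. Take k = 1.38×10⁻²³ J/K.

−105.7 dBm

P_n = kTB = 1.38×10⁻²³ × 133 × 1.47×10⁷ = 2.70×10⁻¹⁴ W
In dBm: 10 log₁₀(2.70×10⁻¹⁴ / 10⁻³) = −105.7 dBm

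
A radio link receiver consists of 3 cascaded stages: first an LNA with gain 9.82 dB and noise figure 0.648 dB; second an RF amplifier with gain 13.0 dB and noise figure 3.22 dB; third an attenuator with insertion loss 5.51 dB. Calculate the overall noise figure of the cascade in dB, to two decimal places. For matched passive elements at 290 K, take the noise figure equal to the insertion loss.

1.10 dB

Convert to linear (a loss of L dB is a gain of −L dB): F_i = 10^(NF_i/10), G_i = 10^(G_i,dB/10)
  Stage 1: F_1 = 10^(0.648/10) = 1.161, G_1 = 10^(9.82/10) = 9.594
  Stage 2: F_2 = 10^(3.22/10) = 2.099, G_2 = 10^(13.0/10) = 19.95
  Stage 3: F_3 = 10^(5.51/10) = 3.556, G_3 = 10^(−5.51/10) = 0.2812
Friis cascade:
  F = 1.161 + (2.099 − 1)/9.594 + (3.556 − 1)/191.4 = 1.289
NF = 10 log₁₀(1.289) = 1.10 dB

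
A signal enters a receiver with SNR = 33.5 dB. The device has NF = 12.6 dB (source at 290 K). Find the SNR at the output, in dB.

20.9 dB

By definition F = SNR_in/SNR_out, so in dB: SNR_out = SNR_in − NF
SNR_out = 33.5 − 12.6 = 20.9 dB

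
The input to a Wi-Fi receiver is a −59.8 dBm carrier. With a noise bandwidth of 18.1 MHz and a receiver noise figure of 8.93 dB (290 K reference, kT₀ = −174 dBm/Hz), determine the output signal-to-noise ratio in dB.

32.7 dB

Noise floor: N = −174 + 10 log₁₀(B) + NF
10 log₁₀(1.81×10⁷) = 72.58 dB
N = −174 + 72.58 + 8.93 = −92.49 dBm
SNR = P_sig − N = −59.8 − (−92.49) = 32.69 dB → 32.7 dB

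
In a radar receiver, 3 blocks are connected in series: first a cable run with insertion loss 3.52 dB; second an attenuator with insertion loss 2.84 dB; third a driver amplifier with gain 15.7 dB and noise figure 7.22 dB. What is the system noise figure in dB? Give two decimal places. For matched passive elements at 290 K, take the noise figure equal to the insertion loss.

13.58 dB

Convert to linear (a loss of L dB is a gain of −L dB): F_i = 10^(NF_i/10), G_i = 10^(G_i,dB/10)
  Stage 1: F_1 = 10^(3.52/10) = 2.249, G_1 = 10^(−3.52/10) = 0.4446
  Stage 2: F_2 = 10^(2.84/10) = 1.923, G_2 = 10^(−2.84/10) = 0.5200
  Stage 3: F_3 = 10^(7.22/10) = 5.272, G_3 = 10^(15.7/10) = 37.15
Friis cascade:
  F = 2.249 + (1.923 − 1)/0.4446 + (5.272 − 1)/0.2312 = 22.80
NF = 10 log₁₀(22.80) = 13.58 dB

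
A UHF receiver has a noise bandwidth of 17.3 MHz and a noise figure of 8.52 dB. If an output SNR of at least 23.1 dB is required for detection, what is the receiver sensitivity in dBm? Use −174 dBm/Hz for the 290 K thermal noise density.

Sensitivity = −174 + 10 log₁₀(B) + NF + SNR_min
= −174 + 72.38 + 8.52 + 23.1
= −70.00 dBm → −70.0 dBm

−70.0 dBm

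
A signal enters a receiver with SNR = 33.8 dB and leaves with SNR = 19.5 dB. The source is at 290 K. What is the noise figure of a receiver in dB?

14.3 dB

NF (dB) = SNR_in(dB) − SNR_out(dB) when the source is at T₀
NF = 33.8 − 19.5 = 14.3 dB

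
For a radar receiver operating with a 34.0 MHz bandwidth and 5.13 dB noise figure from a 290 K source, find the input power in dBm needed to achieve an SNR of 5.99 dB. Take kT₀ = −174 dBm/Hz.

−87.6 dBm

Sensitivity = −174 + 10 log₁₀(B) + NF + SNR_min
= −174 + 75.31 + 5.13 + 5.99
= −87.57 dBm → −87.6 dBm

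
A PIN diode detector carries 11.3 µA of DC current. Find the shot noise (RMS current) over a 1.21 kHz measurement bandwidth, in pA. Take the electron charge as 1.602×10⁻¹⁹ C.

I_n = √(2qI·B)
2qI·B = 2 × 1.602×10⁻¹⁹ × 1.13×10⁻⁵ × 1.21×10³ = 4.38×10⁻²¹ A²
I_n = √(4.38×10⁻²¹) = 6.62×10⁻¹¹ A = 66.2 pA

66.2 pA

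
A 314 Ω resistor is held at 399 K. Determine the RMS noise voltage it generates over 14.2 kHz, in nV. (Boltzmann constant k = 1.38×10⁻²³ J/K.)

V_n = √(4kTRB)
4kTRB = 4 × 1.38×10⁻²³ × 399 × 3.14×10² × 1.42×10⁴ = 9.82×10⁻¹⁴ V²
V_n = √(9.82×10⁻¹⁴) = 3.13×10⁻⁷ V = 313 nV

313 nV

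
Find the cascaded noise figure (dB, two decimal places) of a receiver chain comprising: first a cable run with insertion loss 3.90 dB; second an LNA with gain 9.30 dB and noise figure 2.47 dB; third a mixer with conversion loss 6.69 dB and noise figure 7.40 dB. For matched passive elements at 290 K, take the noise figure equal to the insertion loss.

7.51 dB

Convert to linear (a loss of L dB is a gain of −L dB): F_i = 10^(NF_i/10), G_i = 10^(G_i,dB/10)
  Stage 1: F_1 = 10^(3.90/10) = 2.455, G_1 = 10^(−3.90/10) = 0.4074
  Stage 2: F_2 = 10^(2.47/10) = 1.766, G_2 = 10^(9.30/10) = 8.511
  Stage 3: F_3 = 10^(7.40/10) = 5.495, G_3 = 10^(−6.69/10) = 0.2143
Friis cascade:
  F = 2.455 + (1.766 − 1)/0.4074 + (5.495 − 1)/3.467 = 5.632
NF = 10 log₁₀(5.632) = 7.51 dB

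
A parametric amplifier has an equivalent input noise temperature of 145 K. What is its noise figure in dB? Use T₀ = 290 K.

F = 1 + T_e/T₀ = 1 + 145/290 = 1.5
NF = 10 log₁₀(1.5) = 1.76 dB

1.76 dB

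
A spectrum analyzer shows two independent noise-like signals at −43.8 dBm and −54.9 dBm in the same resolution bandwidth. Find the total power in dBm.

Convert to linear, add, convert back:
P₁ = 4.17×10⁻⁸ W, P₂ = 3.24×10⁻⁹ W
P_tot = 4.49×10⁻⁸ W → 10 log₁₀(P_tot / 10⁻³) = −43.5 dBm

−43.5 dBm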